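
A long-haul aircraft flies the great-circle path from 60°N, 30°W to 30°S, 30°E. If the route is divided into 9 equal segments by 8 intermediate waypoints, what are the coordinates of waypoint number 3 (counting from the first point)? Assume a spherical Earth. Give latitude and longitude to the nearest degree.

≈ 32°N, 1°E

Write both endpoints as unit vectors p₁, p₂ with components (cos φ cos λ, cos φ sin λ, sin φ).
The central angle between the endpoints is δ = arccos(p₁·p₂) ≈ 1.789 rad (102.5°).
Interpolate at f = 3/9 with slerp weights a = sin((1−f)δ)/sin δ ≈ 0.952, b = sin(fδ)/sin δ ≈ 0.575.
p = a·p₁ + b·p₂ ≈ (0.844, 0.011, 0.537); φ = arcsin(p_z) ≈ 32.46°, λ = atan2(p_y, p_x) ≈ 0.75°.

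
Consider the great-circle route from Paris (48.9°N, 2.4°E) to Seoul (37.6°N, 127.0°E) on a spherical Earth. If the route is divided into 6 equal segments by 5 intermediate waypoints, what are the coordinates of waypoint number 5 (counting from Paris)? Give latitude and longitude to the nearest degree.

Write both endpoints as unit vectors p₁, p₂ with components (cos φ cos λ, cos φ sin λ, sin φ).
The central angle between the endpoints is δ = arccos(p₁·p₂) ≈ 1.406 rad (80.6°).
Interpolate at f = 5/6 with slerp weights a = sin((1−f)δ)/sin δ ≈ 0.235, b = sin(fδ)/sin δ ≈ 0.934.
p = a·p₁ + b·p₂ ≈ (-0.291, 0.598, 0.747); φ = arcsin(p_z) ≈ 48.36°, λ = atan2(p_y, p_x) ≈ 115.95°.

≈ 48°N, 116°E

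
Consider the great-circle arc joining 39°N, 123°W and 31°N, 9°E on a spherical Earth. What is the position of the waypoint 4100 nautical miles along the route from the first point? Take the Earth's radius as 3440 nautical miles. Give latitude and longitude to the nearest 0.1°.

≈ 51.9°N, 17.9°W

From cos δ = sin φ₁ sin φ₂ + cos φ₁ cos φ₂ cos Δλ, the central angle is δ ≈ 1.693 rad (97.0°). The total great-circle distance is δ·R ≈ 1.693 × 3440 ≈ 5823 nmi, so the target fraction is f = 4100/5823 ≈ 0.704.
Interpolate at f ≈ 0.704 with slerp weights a = sin((1−f)δ)/sin δ ≈ 0.484, b = sin(fδ)/sin δ ≈ 0.936.
p = a·p₁ + b·p₂ ≈ (0.588, -0.190, 0.787); φ = arcsin(p_z) ≈ 51.86°, λ = atan2(p_y, p_x) ≈ -17.90°.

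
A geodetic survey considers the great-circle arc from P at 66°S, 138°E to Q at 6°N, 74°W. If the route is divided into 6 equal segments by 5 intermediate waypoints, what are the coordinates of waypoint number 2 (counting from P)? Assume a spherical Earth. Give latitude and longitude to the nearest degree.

The haversine formula gives a central angle δ ≈ 2.025 rad (116.0°) between the endpoints.
Interpolate at f = 2/6 with slerp weights a = sin((1−f)δ)/sin δ ≈ 1.086, b = sin(fδ)/sin δ ≈ 0.695.
p = a·p₁ + b·p₂ ≈ (-0.138, -0.369, -0.919); φ = arcsin(p_z) ≈ -66.80°, λ = atan2(p_y, p_x) ≈ -110.44°.

≈ 67°S, 110°W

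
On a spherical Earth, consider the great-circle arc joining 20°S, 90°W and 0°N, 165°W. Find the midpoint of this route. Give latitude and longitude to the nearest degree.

The haversine formula gives a central angle δ ≈ 1.325 rad (75.9°) between the endpoints.
Interpolate at f = 1/2 with slerp weights a = sin((1−f)δ)/sin δ ≈ 0.634, b = sin(fδ)/sin δ ≈ 0.634.
p = a·p₁ + b·p₂ ≈ (-0.613, -0.760, -0.217); φ = arcsin(p_z) ≈ -12.53°, λ = atan2(p_y, p_x) ≈ -128.87°.

≈ 13°S, 129°W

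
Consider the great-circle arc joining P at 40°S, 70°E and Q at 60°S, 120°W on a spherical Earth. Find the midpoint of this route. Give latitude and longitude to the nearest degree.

Convert each endpoint to a unit vector on the sphere (x = cos φ cos λ, y = cos φ sin λ, z = sin φ).
The central angle between the endpoints is δ = arccos(p₁·p₂) ≈ 1.390 rad (79.7°).
Interpolate at f = 1/2 with slerp weights a = sin((1−f)δ)/sin δ ≈ 0.651, b = sin(fδ)/sin δ ≈ 0.651.
p = a·p₁ + b·p₂ ≈ (0.008, 0.187, -0.982); φ = arcsin(p_z) ≈ -79.23°, λ = atan2(p_y, p_x) ≈ 87.60°.

≈ 79°S, 88°E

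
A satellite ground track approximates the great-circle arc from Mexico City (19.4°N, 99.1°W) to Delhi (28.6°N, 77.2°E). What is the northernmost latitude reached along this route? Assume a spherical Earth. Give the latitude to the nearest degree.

≈ 86°N

The great circle lies in the plane with unit normal n̂ = (p₁ × p₂)/|p₁ × p₂|.
Here n̂_z ≈ +0.072; the vertex latitude is φ_max = arccos|n̂_z| ≈ 85.9°.
Check via Clairaut: cos φ_max = |cos φ₁| · sin C = cos(19.4°)·sin(4.4°) ≈ 0.072, again giving ≈ 85.9°.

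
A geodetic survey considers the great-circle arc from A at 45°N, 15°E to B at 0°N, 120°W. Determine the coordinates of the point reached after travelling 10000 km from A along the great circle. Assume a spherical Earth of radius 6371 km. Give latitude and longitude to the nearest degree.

≈ 24°N, 102°W

Write both endpoints as unit vectors p₁, p₂ with components (cos φ cos λ, cos φ sin λ, sin φ).
The central angle between the endpoints is δ = arccos(p₁·p₂) ≈ 2.094 rad (120.0°). The total great-circle distance is δ·R ≈ 2.094 × 6371 ≈ 13343 km, so the target fraction is f = 10000/13343 ≈ 0.749.
Interpolate at f ≈ 0.749 with slerp weights a = sin((1−f)δ)/sin δ ≈ 0.579, b = sin(fδ)/sin δ ≈ 1.155.
p = a·p₁ + b·p₂ ≈ (-0.182, -0.894, 0.409); φ = arcsin(p_z) ≈ 24.15°, λ = atan2(p_y, p_x) ≈ -101.52°.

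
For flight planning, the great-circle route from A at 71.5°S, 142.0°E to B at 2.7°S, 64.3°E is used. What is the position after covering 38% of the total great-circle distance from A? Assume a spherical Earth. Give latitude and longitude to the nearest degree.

≈ 51°S, 87°E

Convert each endpoint to a unit vector on the sphere (x = cos φ cos λ, y = cos φ sin λ, z = sin φ).
The central angle between the endpoints is δ = arccos(p₁·p₂) ≈ 1.458 rad (83.6°).
Interpolate at f = 0.38 with slerp weights a = sin((1−f)δ)/sin δ ≈ 0.791, b = sin(fδ)/sin δ ≈ 0.530.
p = a·p₁ + b·p₂ ≈ (0.032, 0.631, -0.775); φ = arcsin(p_z) ≈ -50.80°, λ = atan2(p_y, p_x) ≈ 87.13°.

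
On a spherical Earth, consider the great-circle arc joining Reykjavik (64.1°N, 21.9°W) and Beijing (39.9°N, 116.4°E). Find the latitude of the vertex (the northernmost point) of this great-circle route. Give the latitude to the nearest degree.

The great circle lies in the plane with unit normal n̂ = (p₁ × p₂)/|p₁ × p₂|.
Here n̂_z ≈ +0.236; the vertex latitude is φ_max = arccos|n̂_z| ≈ 76.4°.
Check via Clairaut: cos φ_max = |cos φ₁| · sin C = cos(64.1°)·sin(32.7°) ≈ 0.236, again giving ≈ 76.4°.

≈ 76°N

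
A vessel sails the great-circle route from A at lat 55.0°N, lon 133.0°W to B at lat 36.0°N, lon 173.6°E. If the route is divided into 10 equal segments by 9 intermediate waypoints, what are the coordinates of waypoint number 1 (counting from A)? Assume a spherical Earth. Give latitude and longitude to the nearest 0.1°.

From cos δ = sin φ₁ sin φ₂ + cos φ₁ cos φ₂ cos Δλ, the central angle is δ ≈ 0.710 rad (40.7°).
Interpolate at f = 1/10 with slerp weights a = sin((1−f)δ)/sin δ ≈ 0.915, b = sin(fδ)/sin δ ≈ 0.109.
p = a·p₁ + b·p₂ ≈ (-0.445, -0.374, 0.813); φ = arcsin(p_z) ≈ 54.44°, λ = atan2(p_y, p_x) ≈ -139.98°.

≈ lat 54.4°N, lon 140.0°W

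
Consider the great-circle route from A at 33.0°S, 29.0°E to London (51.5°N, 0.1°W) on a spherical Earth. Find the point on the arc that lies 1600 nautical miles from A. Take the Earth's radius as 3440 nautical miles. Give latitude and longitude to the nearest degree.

Convert each endpoint to a unit vector on the sphere (x = cos φ cos λ, y = cos φ sin λ, z = sin φ).
The central angle between the endpoints is δ = arccos(p₁·p₂) ≈ 1.541 rad (88.3°). The total great-circle distance is δ·R ≈ 1.541 × 3440 ≈ 5301 nmi, so the target fraction is f = 1600/5301 ≈ 0.302.
Interpolate at f ≈ 0.302 with slerp weights a = sin((1−f)δ)/sin δ ≈ 0.880, b = sin(fδ)/sin δ ≈ 0.449.
p = a·p₁ + b·p₂ ≈ (0.925, 0.357, -0.128); φ = arcsin(p_z) ≈ -7.37°, λ = atan2(p_y, p_x) ≈ 21.13°.

≈ 7°S, 21°E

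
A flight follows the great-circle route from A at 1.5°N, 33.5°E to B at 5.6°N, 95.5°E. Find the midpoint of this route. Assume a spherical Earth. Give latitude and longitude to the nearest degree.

≈ 4°N, 64°E

Write both endpoints as unit vectors p₁, p₂ with components (cos φ cos λ, cos φ sin λ, sin φ).
The central angle between the endpoints is δ = arccos(p₁·p₂) ≈ 1.082 rad (62.0°).
Interpolate at f = 1/2 with slerp weights a = sin((1−f)δ)/sin δ ≈ 0.583, b = sin(fδ)/sin δ ≈ 0.583.
p = a·p₁ + b·p₂ ≈ (0.431, 0.900, 0.072); φ = arcsin(p_z) ≈ 4.14°, λ = atan2(p_y, p_x) ≈ 64.42°.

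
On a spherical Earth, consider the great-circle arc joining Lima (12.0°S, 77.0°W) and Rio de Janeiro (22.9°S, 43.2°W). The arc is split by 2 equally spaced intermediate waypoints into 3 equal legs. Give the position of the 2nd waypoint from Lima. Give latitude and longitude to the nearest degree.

Convert each endpoint to a unit vector on the sphere (x = cos φ cos λ, y = cos φ sin λ, z = sin φ).
The central angle between the endpoints is δ = arccos(p₁·p₂) ≈ 0.592 rad (33.9°).
Interpolate at f = 2/3 with slerp weights a = sin((1−f)δ)/sin δ ≈ 0.351, b = sin(fδ)/sin δ ≈ 0.689.
p = a·p₁ + b·p₂ ≈ (0.540, -0.769, -0.341); φ = arcsin(p_z) ≈ -19.95°, λ = atan2(p_y, p_x) ≈ -54.94°.

≈ 20°S, 55°W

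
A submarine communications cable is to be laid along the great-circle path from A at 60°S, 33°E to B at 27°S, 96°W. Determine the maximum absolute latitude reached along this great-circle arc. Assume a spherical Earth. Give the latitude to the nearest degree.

The great circle lies in the plane with unit normal n̂ = (p₁ × p₂)/|p₁ × p₂|.
Here n̂_z ≈ -0.348; the vertex latitude is φ_max = arccos|n̂_z| ≈ 69.6°.
Check via Clairaut: cos φ_max = |cos φ₁| · sin C = cos(60.0°)·sin(135.8°) ≈ 0.348, again giving ≈ 69.6°.

≈ 70°S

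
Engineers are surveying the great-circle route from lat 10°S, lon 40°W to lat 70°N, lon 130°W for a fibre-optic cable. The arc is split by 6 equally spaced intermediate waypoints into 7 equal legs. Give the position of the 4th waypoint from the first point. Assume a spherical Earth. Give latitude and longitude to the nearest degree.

≈ lat 43°N, lon 63°W

Convert each endpoint to a unit vector on the sphere (x = cos φ cos λ, y = cos φ sin λ, z = sin φ).
The central angle between the endpoints is δ = arccos(p₁·p₂) ≈ 1.735 rad (99.4°).
Interpolate at f = 4/7 with slerp weights a = sin((1−f)δ)/sin δ ≈ 0.686, b = sin(fδ)/sin δ ≈ 0.848.
p = a·p₁ + b·p₂ ≈ (0.331, -0.656, 0.678); φ = arcsin(p_z) ≈ 42.67°, λ = atan2(p_y, p_x) ≈ -63.24°.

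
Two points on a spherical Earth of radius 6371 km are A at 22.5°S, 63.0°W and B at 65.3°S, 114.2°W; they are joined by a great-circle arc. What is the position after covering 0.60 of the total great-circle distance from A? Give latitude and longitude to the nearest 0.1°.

Convert each endpoint to a unit vector on the sphere (x = cos φ cos λ, y = cos φ sin λ, z = sin φ).
The central angle between the endpoints is δ = arccos(p₁·p₂) ≈ 0.940 rad (53.9°).
Interpolate at f = 0.60 with slerp weights a = sin((1−f)δ)/sin δ ≈ 0.455, b = sin(fδ)/sin δ ≈ 0.662.
p = a·p₁ + b·p₂ ≈ (0.077, -0.627, -0.775); φ = arcsin(p_z) ≈ -50.85°, λ = atan2(p_y, p_x) ≈ -82.96°.

≈ 50.8°S, 83.0°W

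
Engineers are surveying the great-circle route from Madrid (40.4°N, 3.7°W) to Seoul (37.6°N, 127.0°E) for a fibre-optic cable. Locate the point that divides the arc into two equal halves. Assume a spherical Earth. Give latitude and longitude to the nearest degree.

Convert each endpoint to a unit vector on the sphere (x = cos φ cos λ, y = cos φ sin λ, z = sin φ).
The central angle between the endpoints is δ = arccos(p₁·p₂) ≈ 1.569 rad (89.9°).
Interpolate at f = 1/2 with slerp weights a = sin((1−f)δ)/sin δ ≈ 0.706, b = sin(fδ)/sin δ ≈ 0.706.
p = a·p₁ + b·p₂ ≈ (0.200, 0.412, 0.889); φ = arcsin(p_z) ≈ 62.73°, λ = atan2(p_y, p_x) ≈ 64.12°.

≈ 63°N, 64°E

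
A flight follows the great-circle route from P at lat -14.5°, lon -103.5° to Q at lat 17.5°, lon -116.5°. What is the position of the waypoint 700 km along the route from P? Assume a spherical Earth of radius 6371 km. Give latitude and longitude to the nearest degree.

Write both endpoints as unit vectors p₁, p₂ with components (cos φ cos λ, cos φ sin λ, sin φ).
The central angle between the endpoints is δ = arccos(p₁·p₂) ≈ 0.602 rad (34.5°). The total great-circle distance is δ·R ≈ 0.602 × 6371 ≈ 3833 km, so the target fraction is f = 700/3833 ≈ 0.183.
Interpolate at f ≈ 0.183 with slerp weights a = sin((1−f)δ)/sin δ ≈ 0.834, b = sin(fδ)/sin δ ≈ 0.194.
p = a·p₁ + b·p₂ ≈ (-0.271, -0.951, -0.151); φ = arcsin(p_z) ≈ -8.66°, λ = atan2(p_y, p_x) ≈ -105.91°.

≈ lat -9°, lon -106°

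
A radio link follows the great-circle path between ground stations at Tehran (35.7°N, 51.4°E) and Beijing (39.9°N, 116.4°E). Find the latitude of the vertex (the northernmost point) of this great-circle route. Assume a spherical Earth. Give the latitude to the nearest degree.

The great circle lies in the plane with unit normal n̂ = (p₁ × p₂)/|p₁ × p₂|.
Here n̂_z ≈ +0.733; the vertex latitude is φ_max = arccos|n̂_z| ≈ 42.9°.

≈ 43°N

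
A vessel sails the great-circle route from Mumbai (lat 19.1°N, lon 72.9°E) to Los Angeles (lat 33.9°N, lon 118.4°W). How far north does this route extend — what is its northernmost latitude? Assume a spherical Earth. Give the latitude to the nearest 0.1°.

The great circle lies in the plane with unit normal n̂ = (p₁ × p₂)/|p₁ × p₂|.
Here n̂_z ≈ +0.190; the vertex latitude is φ_max = arccos|n̂_z| ≈ 79.1°.
Check via Clairaut: cos φ_max = |cos φ₁| · sin C = cos(19.1°)·sin(11.6°) ≈ 0.190, again giving ≈ 79.1°.

≈ 79.1°N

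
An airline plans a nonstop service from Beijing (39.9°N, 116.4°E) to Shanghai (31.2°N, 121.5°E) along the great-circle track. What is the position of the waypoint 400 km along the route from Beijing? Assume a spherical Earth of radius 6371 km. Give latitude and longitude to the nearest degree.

Convert each endpoint to a unit vector on the sphere (x = cos φ cos λ, y = cos φ sin λ, z = sin φ).
The central angle between the endpoints is δ = arccos(p₁·p₂) ≈ 0.168 rad (9.6°). The total great-circle distance is δ·R ≈ 0.168 × 6371 ≈ 1071 km, so the target fraction is f = 400/1071 ≈ 0.373.
Interpolate at f ≈ 0.373 with slerp weights a = sin((1−f)δ)/sin δ ≈ 0.628, b = sin(fδ)/sin δ ≈ 0.375.
p = a·p₁ + b·p₂ ≈ (-0.382, 0.705, 0.597); φ = arcsin(p_z) ≈ 36.68°, λ = atan2(p_y, p_x) ≈ 118.44°.

≈ 37°N, 118°E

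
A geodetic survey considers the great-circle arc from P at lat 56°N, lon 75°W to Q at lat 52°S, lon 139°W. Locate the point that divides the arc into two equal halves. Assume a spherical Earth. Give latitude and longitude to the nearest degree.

≈ lat 2°N, lon 109°W

Write both endpoints as unit vectors p₁, p₂ with components (cos φ cos λ, cos φ sin λ, sin φ).
The central angle between the endpoints is δ = arccos(p₁·p₂) ≈ 2.097 rad (120.2°).
Interpolate at f = 1/2 with slerp weights a = sin((1−f)δ)/sin δ ≈ 1.002, b = sin(fδ)/sin δ ≈ 1.002.
p = a·p₁ + b·p₂ ≈ (-0.321, -0.946, 0.041); φ = arcsin(p_z) ≈ 2.36°, λ = atan2(p_y, p_x) ≈ -108.72°.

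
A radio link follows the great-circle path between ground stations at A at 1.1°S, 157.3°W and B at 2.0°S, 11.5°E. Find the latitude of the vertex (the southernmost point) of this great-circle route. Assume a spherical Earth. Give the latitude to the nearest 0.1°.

The great circle lies in the plane with unit normal n̂ = (p₁ × p₂)/|p₁ × p₂|.
Here n̂_z ≈ +0.964; the vertex latitude is φ_max = arccos|n̂_z| ≈ 15.5°.
Check via Clairaut: cos φ_max = |cos φ₁| · sin C = cos(1.1°)·sin(105.5°) ≈ 0.964, again giving ≈ 15.5°.

≈ 15.5°S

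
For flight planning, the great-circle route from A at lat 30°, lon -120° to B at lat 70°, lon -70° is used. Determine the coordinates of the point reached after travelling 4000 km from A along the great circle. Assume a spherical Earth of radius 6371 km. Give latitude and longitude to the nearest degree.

Write both endpoints as unit vectors p₁, p₂ with components (cos φ cos λ, cos φ sin λ, sin φ).
The central angle between the endpoints is δ = arccos(p₁·p₂) ≈ 0.850 rad (48.7°). The total great-circle distance is δ·R ≈ 0.850 × 6371 ≈ 5413 km, so the target fraction is f = 4000/5413 ≈ 0.739.
Interpolate at f ≈ 0.739 with slerp weights a = sin((1−f)δ)/sin δ ≈ 0.293, b = sin(fδ)/sin δ ≈ 0.782.
p = a·p₁ + b·p₂ ≈ (-0.035, -0.471, 0.881); φ = arcsin(p_z) ≈ 61.81°, λ = atan2(p_y, p_x) ≈ -94.29°.

≈ lat 62°, lon -94°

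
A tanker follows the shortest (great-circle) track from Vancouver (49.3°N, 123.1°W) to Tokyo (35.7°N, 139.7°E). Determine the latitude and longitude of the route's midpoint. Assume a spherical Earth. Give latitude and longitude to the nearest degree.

≈ (54°N, 179°W)

Write both endpoints as unit vectors p₁, p₂ with components (cos φ cos λ, cos φ sin λ, sin φ).
The central angle between the endpoints is δ = arccos(p₁·p₂) ≈ 1.185 rad (67.9°).
Interpolate at f = 1/2 with slerp weights a = sin((1−f)δ)/sin δ ≈ 0.603, b = sin(fδ)/sin δ ≈ 0.603.
p = a·p₁ + b·p₂ ≈ (-0.588, -0.013, 0.809); φ = arcsin(p_z) ≈ 53.97°, λ = atan2(p_y, p_x) ≈ -178.77°.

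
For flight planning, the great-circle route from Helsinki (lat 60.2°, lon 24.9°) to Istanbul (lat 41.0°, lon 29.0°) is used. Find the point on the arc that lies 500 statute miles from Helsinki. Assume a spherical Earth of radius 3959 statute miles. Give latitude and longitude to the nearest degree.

≈ lat 53°, lon 27°

From cos δ = sin φ₁ sin φ₂ + cos φ₁ cos φ₂ cos Δλ, the central angle is δ ≈ 0.338 rad (19.4°). The total great-circle distance is δ·R ≈ 0.338 × 3959 ≈ 1338 mi, so the target fraction is f = 500/1338 ≈ 0.374.
Interpolate at f ≈ 0.374 with slerp weights a = sin((1−f)δ)/sin δ ≈ 0.634, b = sin(fδ)/sin δ ≈ 0.380.
p = a·p₁ + b·p₂ ≈ (0.536, 0.272, 0.799); φ = arcsin(p_z) ≈ 53.04°, λ = atan2(p_y, p_x) ≈ 26.85°.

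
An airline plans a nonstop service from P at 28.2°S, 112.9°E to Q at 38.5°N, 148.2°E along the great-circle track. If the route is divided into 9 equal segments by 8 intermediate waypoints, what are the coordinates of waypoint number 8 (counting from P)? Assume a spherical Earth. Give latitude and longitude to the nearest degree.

≈ 31°N, 143°E

Convert each endpoint to a unit vector on the sphere (x = cos φ cos λ, y = cos φ sin λ, z = sin φ).
The central angle between the endpoints is δ = arccos(p₁·p₂) ≈ 1.299 rad (74.4°).
Interpolate at f = 8/9 with slerp weights a = sin((1−f)δ)/sin δ ≈ 0.149, b = sin(fδ)/sin δ ≈ 0.949.
p = a·p₁ + b·p₂ ≈ (-0.683, 0.513, 0.521); φ = arcsin(p_z) ≈ 31.37°, λ = atan2(p_y, p_x) ≈ 143.09°.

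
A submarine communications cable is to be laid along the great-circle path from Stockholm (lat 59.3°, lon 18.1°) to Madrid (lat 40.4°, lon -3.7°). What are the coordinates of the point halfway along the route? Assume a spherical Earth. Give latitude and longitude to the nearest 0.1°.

Convert each endpoint to a unit vector on the sphere (x = cos φ cos λ, y = cos φ sin λ, z = sin φ).
The central angle between the endpoints is δ = arccos(p₁·p₂) ≈ 0.407 rad (23.3°).
Interpolate at f = 1/2 with slerp weights a = sin((1−f)δ)/sin δ ≈ 0.511, b = sin(fδ)/sin δ ≈ 0.511.
p = a·p₁ + b·p₂ ≈ (0.636, 0.056, 0.770); φ = arcsin(p_z) ≈ 50.34°, λ = atan2(p_y, p_x) ≈ 5.02°.

≈ lat 50.3°, lon 5.0°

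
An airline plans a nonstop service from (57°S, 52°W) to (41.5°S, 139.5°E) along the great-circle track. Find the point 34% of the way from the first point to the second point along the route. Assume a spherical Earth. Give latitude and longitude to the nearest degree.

From cos δ = sin φ₁ sin φ₂ + cos φ₁ cos φ₂ cos Δλ, the central angle is δ ≈ 1.414 rad (81.0°).
Interpolate at f = 0.34 with slerp weights a = sin((1−f)δ)/sin δ ≈ 0.814, b = sin(fδ)/sin δ ≈ 0.468.
p = a·p₁ + b·p₂ ≈ (0.006, -0.121, -0.993); φ = arcsin(p_z) ≈ -83.02°, λ = atan2(p_y, p_x) ≈ -87.11°.

≈ (83°S, 87°W)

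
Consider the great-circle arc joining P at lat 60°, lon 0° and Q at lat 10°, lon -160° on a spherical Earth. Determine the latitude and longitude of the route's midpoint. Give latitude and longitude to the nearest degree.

≈ lat 62°, lon -142°

Write both endpoints as unit vectors p₁, p₂ with components (cos φ cos λ, cos φ sin λ, sin φ).
The central angle between the endpoints is δ = arccos(p₁·p₂) ≈ 1.888 rad (108.2°).
Interpolate at f = 1/2 with slerp weights a = sin((1−f)δ)/sin δ ≈ 0.853, b = sin(fδ)/sin δ ≈ 0.853.
p = a·p₁ + b·p₂ ≈ (-0.363, -0.287, 0.887); φ = arcsin(p_z) ≈ 62.44°, λ = atan2(p_y, p_x) ≈ -141.63°.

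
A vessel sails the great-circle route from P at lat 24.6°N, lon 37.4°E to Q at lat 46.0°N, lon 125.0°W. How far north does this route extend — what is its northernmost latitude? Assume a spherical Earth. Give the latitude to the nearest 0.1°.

The great circle lies in the plane with unit normal n̂ = (p₁ × p₂)/|p₁ × p₂|.
Here n̂_z ≈ -0.200; the vertex latitude is φ_max = arccos|n̂_z| ≈ 78.4°.

≈ 78.4°N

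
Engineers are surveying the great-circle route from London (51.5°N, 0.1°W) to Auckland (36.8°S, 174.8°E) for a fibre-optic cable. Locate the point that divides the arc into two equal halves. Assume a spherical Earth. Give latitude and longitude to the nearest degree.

≈ 44°N, 158°E

The haversine formula gives a central angle δ ≈ 2.877 rad (164.9°) between the endpoints.
Interpolate at f = 1/2 with slerp weights a = sin((1−f)δ)/sin δ ≈ 3.796, b = sin(fδ)/sin δ ≈ 3.796.
p = a·p₁ + b·p₂ ≈ (-0.664, 0.271, 0.697); φ = arcsin(p_z) ≈ 44.17°, λ = atan2(p_y, p_x) ≈ 157.77°.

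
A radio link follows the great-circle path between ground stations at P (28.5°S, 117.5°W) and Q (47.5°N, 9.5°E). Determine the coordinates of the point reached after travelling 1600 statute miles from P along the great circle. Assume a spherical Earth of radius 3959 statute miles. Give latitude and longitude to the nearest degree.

≈ (12°S, 100°W)

From cos δ = sin φ₁ sin φ₂ + cos φ₁ cos φ₂ cos Δλ, the central angle is δ ≈ 2.359 rad (135.2°). The total great-circle distance is δ·R ≈ 2.359 × 3959 ≈ 9339 mi, so the target fraction is f = 1600/9339 ≈ 0.171.
Interpolate at f ≈ 0.171 with slerp weights a = sin((1−f)δ)/sin δ ≈ 1.315, b = sin(fδ)/sin δ ≈ 0.558.
p = a·p₁ + b·p₂ ≈ (-0.162, -0.963, -0.216); φ = arcsin(p_z) ≈ -12.49°, λ = atan2(p_y, p_x) ≈ -99.55°.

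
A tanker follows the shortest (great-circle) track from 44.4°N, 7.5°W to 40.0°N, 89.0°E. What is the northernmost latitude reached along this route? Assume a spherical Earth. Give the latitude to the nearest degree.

The great circle lies in the plane with unit normal n̂ = (p₁ × p₂)/|p₁ × p₂|.
Here n̂_z ≈ +0.590; the vertex latitude is φ_max = arccos|n̂_z| ≈ 53.8°.
Check via Clairaut: cos φ_max = |cos φ₁| · sin C = cos(44.4°)·sin(55.7°) ≈ 0.590, again giving ≈ 53.8°.

≈ 54°N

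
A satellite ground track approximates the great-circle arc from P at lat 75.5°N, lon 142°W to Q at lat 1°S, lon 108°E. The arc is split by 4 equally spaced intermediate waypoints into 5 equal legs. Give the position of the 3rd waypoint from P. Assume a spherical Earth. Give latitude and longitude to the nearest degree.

Write both endpoints as unit vectors p₁, p₂ with components (cos φ cos λ, cos φ sin λ, sin φ).
The central angle between the endpoints is δ = arccos(p₁·p₂) ≈ 1.673 rad (95.9°).
Interpolate at f = 3/5 with slerp weights a = sin((1−f)δ)/sin δ ≈ 0.624, b = sin(fδ)/sin δ ≈ 0.848.
p = a·p₁ + b·p₂ ≈ (-0.385, 0.710, 0.589); φ = arcsin(p_z) ≈ 36.10°, λ = atan2(p_y, p_x) ≈ 118.46°.

≈ lat 36°N, lon 118°E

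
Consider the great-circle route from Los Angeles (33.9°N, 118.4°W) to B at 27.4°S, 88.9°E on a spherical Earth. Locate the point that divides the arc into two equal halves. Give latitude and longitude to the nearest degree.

≈ 13°N, 157°E

Write both endpoints as unit vectors p₁, p₂ with components (cos φ cos λ, cos φ sin λ, sin φ).
The central angle between the endpoints is δ = arccos(p₁·p₂) ≈ 2.718 rad (155.7°).
Interpolate at f = 1/2 with slerp weights a = sin((1−f)δ)/sin δ ≈ 2.377, b = sin(fδ)/sin δ ≈ 2.377.
p = a·p₁ + b·p₂ ≈ (-0.898, 0.374, 0.232); φ = arcsin(p_z) ≈ 13.41°, λ = atan2(p_y, p_x) ≈ 157.36°.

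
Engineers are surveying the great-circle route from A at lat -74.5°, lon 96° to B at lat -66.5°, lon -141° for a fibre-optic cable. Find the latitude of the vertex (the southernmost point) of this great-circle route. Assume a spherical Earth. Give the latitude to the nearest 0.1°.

The great circle lies in the plane with unit normal n̂ = (p₁ × p₂)/|p₁ × p₂|.
Here n̂_z ≈ +0.158; the vertex latitude is φ_max = arccos|n̂_z| ≈ 80.9°.
Check via Clairaut: cos φ_max = |cos φ₁| · sin C = cos(74.5°)·sin(143.6°) ≈ 0.158, again giving ≈ 80.9°.

≈ -80.9°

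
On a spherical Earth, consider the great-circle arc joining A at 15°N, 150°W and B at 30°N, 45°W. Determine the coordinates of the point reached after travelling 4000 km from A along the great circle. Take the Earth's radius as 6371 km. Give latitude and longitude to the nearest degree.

≈ 31°N, 115°W

Write both endpoints as unit vectors p₁, p₂ with components (cos φ cos λ, cos φ sin λ, sin φ).
The central angle between the endpoints is δ = arccos(p₁·p₂) ≈ 1.658 rad (95.0°). The total great-circle distance is δ·R ≈ 1.658 × 6371 ≈ 10563 km, so the target fraction is f = 4000/10563 ≈ 0.379.
Interpolate at f ≈ 0.379 with slerp weights a = sin((1−f)δ)/sin δ ≈ 0.861, b = sin(fδ)/sin δ ≈ 0.590.
p = a·p₁ + b·p₂ ≈ (-0.359, -0.777, 0.518); φ = arcsin(p_z) ≈ 31.17°, λ = atan2(p_y, p_x) ≈ -114.80°.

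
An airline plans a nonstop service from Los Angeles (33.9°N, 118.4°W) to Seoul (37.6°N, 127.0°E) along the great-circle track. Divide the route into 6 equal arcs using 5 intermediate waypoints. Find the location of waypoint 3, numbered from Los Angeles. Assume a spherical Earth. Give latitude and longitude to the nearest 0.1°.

≈ 53.1°N, 173.6°W

Convert each endpoint to a unit vector on the sphere (x = cos φ cos λ, y = cos φ sin λ, z = sin φ).
The central angle between the endpoints is δ = arccos(p₁·p₂) ≈ 1.504 rad (86.2°).
Interpolate at f = 3/6 with slerp weights a = sin((1−f)δ)/sin δ ≈ 0.685, b = sin(fδ)/sin δ ≈ 0.685.
p = a·p₁ + b·p₂ ≈ (-0.597, -0.067, 0.800); φ = arcsin(p_z) ≈ 53.10°, λ = atan2(p_y, p_x) ≈ -173.63°.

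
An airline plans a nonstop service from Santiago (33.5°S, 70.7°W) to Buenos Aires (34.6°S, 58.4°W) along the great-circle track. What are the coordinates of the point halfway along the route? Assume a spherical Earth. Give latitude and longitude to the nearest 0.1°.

≈ 34.2°S, 64.6°W

Convert each endpoint to a unit vector on the sphere (x = cos φ cos λ, y = cos φ sin λ, z = sin φ).
The central angle between the endpoints is δ = arccos(p₁·p₂) ≈ 0.179 rad (10.2°).
Interpolate at f = 1/2 with slerp weights a = sin((1−f)δ)/sin δ ≈ 0.502, b = sin(fδ)/sin δ ≈ 0.502.
p = a·p₁ + b·p₂ ≈ (0.355, -0.747, -0.562); φ = arcsin(p_z) ≈ -34.20°, λ = atan2(p_y, p_x) ≈ -64.59°.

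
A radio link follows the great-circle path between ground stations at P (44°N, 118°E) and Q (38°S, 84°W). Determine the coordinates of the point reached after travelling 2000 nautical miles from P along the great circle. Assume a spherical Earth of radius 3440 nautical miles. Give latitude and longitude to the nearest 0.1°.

From cos δ = sin φ₁ sin φ₂ + cos φ₁ cos φ₂ cos Δλ, the central angle is δ ≈ 2.835 rad (162.4°). The total great-circle distance is δ·R ≈ 2.835 × 3440 ≈ 9751 nmi, so the target fraction is f = 2000/9751 ≈ 0.205.
Interpolate at f ≈ 0.205 with slerp weights a = sin((1−f)δ)/sin δ ≈ 2.568, b = sin(fδ)/sin δ ≈ 1.817.
p = a·p₁ + b·p₂ ≈ (-0.718, 0.207, 0.665); φ = arcsin(p_z) ≈ 41.69°, λ = atan2(p_y, p_x) ≈ 163.92°.

≈ (41.7°N, 163.9°E)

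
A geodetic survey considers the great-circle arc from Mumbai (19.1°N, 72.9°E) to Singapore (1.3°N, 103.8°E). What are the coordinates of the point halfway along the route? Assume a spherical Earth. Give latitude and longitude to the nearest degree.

Write both endpoints as unit vectors p₁, p₂ with components (cos φ cos λ, cos φ sin λ, sin φ).
The central angle between the endpoints is δ = arccos(p₁·p₂) ≈ 0.613 rad (35.1°).
Interpolate at f = 1/2 with slerp weights a = sin((1−f)δ)/sin δ ≈ 0.524, b = sin(fδ)/sin δ ≈ 0.524.
p = a·p₁ + b·p₂ ≈ (0.021, 0.983, 0.183); φ = arcsin(p_z) ≈ 10.57°, λ = atan2(p_y, p_x) ≈ 88.80°.

≈ 11°N, 89°E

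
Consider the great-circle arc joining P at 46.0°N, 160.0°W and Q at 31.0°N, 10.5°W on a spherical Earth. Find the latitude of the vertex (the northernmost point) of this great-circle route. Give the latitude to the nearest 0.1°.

The great circle lies in the plane with unit normal n̂ = (p₁ × p₂)/|p₁ × p₂|.
Here n̂_z ≈ +0.305; the vertex latitude is φ_max = arccos|n̂_z| ≈ 72.2°.
Check via Clairaut: cos φ_max = |cos φ₁| · sin C = cos(46.0°)·sin(26.1°) ≈ 0.305, again giving ≈ 72.2°.

≈ 72.2°N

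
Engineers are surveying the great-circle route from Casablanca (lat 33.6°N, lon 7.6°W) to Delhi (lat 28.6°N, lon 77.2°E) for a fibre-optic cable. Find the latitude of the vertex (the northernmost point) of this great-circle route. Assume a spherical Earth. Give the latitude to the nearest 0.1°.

The great circle lies in the plane with unit normal n̂ = (p₁ × p₂)/|p₁ × p₂|.
Here n̂_z ≈ +0.772; the vertex latitude is φ_max = arccos|n̂_z| ≈ 39.5°.
Check via Clairaut: cos φ_max = |cos φ₁| · sin C = cos(33.6°)·sin(67.9°) ≈ 0.772, again giving ≈ 39.5°.

≈ 39.5°N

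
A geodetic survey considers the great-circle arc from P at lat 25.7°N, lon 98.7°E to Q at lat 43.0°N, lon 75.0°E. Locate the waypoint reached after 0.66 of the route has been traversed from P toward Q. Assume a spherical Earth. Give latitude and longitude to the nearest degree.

Convert each endpoint to a unit vector on the sphere (x = cos φ cos λ, y = cos φ sin λ, z = sin φ).
The central angle between the endpoints is δ = arccos(p₁·p₂) ≈ 0.453 rad (25.9°).
Interpolate at f = 0.66 with slerp weights a = sin((1−f)δ)/sin δ ≈ 0.351, b = sin(fδ)/sin δ ≈ 0.673.
p = a·p₁ + b·p₂ ≈ (0.080, 0.788, 0.611); φ = arcsin(p_z) ≈ 37.66°, λ = atan2(p_y, p_x) ≈ 84.23°.

≈ lat 38°N, lon 84°E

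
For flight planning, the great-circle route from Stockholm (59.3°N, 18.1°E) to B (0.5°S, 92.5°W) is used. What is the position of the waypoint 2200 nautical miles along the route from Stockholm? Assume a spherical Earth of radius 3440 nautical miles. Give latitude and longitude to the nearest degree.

Convert each endpoint to a unit vector on the sphere (x = cos φ cos λ, y = cos φ sin λ, z = sin φ).
The central angle between the endpoints is δ = arccos(p₁·p₂) ≈ 1.759 rad (100.8°). The total great-circle distance is δ·R ≈ 1.759 × 3440 ≈ 6051 nmi, so the target fraction is f = 2200/6051 ≈ 0.364.
Interpolate at f ≈ 0.364 with slerp weights a = sin((1−f)δ)/sin δ ≈ 0.916, b = sin(fδ)/sin δ ≈ 0.608.
p = a·p₁ + b·p₂ ≈ (0.418, -0.462, 0.782); φ = arcsin(p_z) ≈ 51.48°, λ = atan2(p_y, p_x) ≈ -47.84°.

≈ (51°N, 48°W)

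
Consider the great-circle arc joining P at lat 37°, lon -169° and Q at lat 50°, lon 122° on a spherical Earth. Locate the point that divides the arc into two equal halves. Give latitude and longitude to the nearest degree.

≈ lat 49°, lon 161°

From cos δ = sin φ₁ sin φ₂ + cos φ₁ cos φ₂ cos Δλ, the central angle is δ ≈ 0.870 rad (49.8°).
Interpolate at f = 1/2 with slerp weights a = sin((1−f)δ)/sin δ ≈ 0.551, b = sin(fδ)/sin δ ≈ 0.551.
p = a·p₁ + b·p₂ ≈ (-0.620, 0.217, 0.754); φ = arcsin(p_z) ≈ 48.95°, λ = atan2(p_y, p_x) ≈ 160.75°.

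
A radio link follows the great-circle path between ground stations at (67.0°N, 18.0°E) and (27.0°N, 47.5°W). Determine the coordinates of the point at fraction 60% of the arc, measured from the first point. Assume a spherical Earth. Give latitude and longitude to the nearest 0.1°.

≈ (46.5°N, 33.8°W)

Write both endpoints as unit vectors p₁, p₂ with components (cos φ cos λ, cos φ sin λ, sin φ).
The central angle between the endpoints is δ = arccos(p₁·p₂) ≈ 0.974 rad (55.8°).
Interpolate at f = 0.60 with slerp weights a = sin((1−f)δ)/sin δ ≈ 0.459, b = sin(fδ)/sin δ ≈ 0.667.
p = a·p₁ + b·p₂ ≈ (0.572, -0.383, 0.725); φ = arcsin(p_z) ≈ 46.51°, λ = atan2(p_y, p_x) ≈ -33.78°.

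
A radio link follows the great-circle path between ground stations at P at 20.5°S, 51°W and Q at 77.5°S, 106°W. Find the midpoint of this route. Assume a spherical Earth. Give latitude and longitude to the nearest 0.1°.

≈ 51.0°S, 60.5°W

Write both endpoints as unit vectors p₁, p₂ with components (cos φ cos λ, cos φ sin λ, sin φ).
The central angle between the endpoints is δ = arccos(p₁·p₂) ≈ 1.095 rad (62.7°).
Interpolate at f = 1/2 with slerp weights a = sin((1−f)δ)/sin δ ≈ 0.586, b = sin(fδ)/sin δ ≈ 0.586.
p = a·p₁ + b·p₂ ≈ (0.310, -0.548, -0.777); φ = arcsin(p_z) ≈ -50.96°, λ = atan2(p_y, p_x) ≈ -60.49°.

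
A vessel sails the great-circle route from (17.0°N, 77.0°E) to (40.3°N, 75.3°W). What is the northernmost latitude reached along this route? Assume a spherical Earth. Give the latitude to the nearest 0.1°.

≈ 67.6°N

The great circle lies in the plane with unit normal n̂ = (p₁ × p₂)/|p₁ × p₂|.
Here n̂_z ≈ -0.381; the vertex latitude is φ_max = arccos|n̂_z| ≈ 67.6°.
Check via Clairaut: cos φ_max = |cos φ₁| · sin C = cos(17.0°)·sin(23.5°) ≈ 0.381, again giving ≈ 67.6°.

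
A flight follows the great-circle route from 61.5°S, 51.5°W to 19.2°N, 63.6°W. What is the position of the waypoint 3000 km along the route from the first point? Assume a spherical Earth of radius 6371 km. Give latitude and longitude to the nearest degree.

≈ 35°S, 58°W

Convert each endpoint to a unit vector on the sphere (x = cos φ cos λ, y = cos φ sin λ, z = sin φ).
The central angle between the endpoints is δ = arccos(p₁·p₂) ≈ 1.419 rad (81.3°). The total great-circle distance is δ·R ≈ 1.419 × 6371 ≈ 9038 km, so the target fraction is f = 3000/9038 ≈ 0.332.
Interpolate at f ≈ 0.332 with slerp weights a = sin((1−f)δ)/sin δ ≈ 0.822, b = sin(fδ)/sin δ ≈ 0.459.
p = a·p₁ + b·p₂ ≈ (0.437, -0.695, -0.571); φ = arcsin(p_z) ≈ -34.83°, λ = atan2(p_y, p_x) ≈ -57.85°.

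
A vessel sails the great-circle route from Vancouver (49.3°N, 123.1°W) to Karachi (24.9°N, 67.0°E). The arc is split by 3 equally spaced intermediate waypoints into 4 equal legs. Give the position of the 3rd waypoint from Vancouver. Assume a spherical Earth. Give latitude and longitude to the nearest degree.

≈ (51°N, 72°E)

Write both endpoints as unit vectors p₁, p₂ with components (cos φ cos λ, cos φ sin λ, sin φ).
The central angle between the endpoints is δ = arccos(p₁·p₂) ≈ 1.837 rad (105.3°).
Interpolate at f = 3/4 with slerp weights a = sin((1−f)δ)/sin δ ≈ 0.459, b = sin(fδ)/sin δ ≈ 1.017.
p = a·p₁ + b·p₂ ≈ (0.197, 0.598, 0.777); φ = arcsin(p_z) ≈ 50.96°, λ = atan2(p_y, p_x) ≈ 71.78°.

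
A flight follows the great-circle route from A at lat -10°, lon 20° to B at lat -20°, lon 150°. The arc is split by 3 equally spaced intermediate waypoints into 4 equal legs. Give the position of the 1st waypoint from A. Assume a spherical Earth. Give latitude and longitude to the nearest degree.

≈ lat -24°, lon 48°

From cos δ = sin φ₁ sin φ₂ + cos φ₁ cos φ₂ cos Δλ, the central angle is δ ≈ 2.136 rad (122.4°).
Interpolate at f = 1/4 with slerp weights a = sin((1−f)δ)/sin δ ≈ 1.183, b = sin(fδ)/sin δ ≈ 0.603.
p = a·p₁ + b·p₂ ≈ (0.605, 0.682, -0.412); φ = arcsin(p_z) ≈ -24.31°, λ = atan2(p_y, p_x) ≈ 48.42°.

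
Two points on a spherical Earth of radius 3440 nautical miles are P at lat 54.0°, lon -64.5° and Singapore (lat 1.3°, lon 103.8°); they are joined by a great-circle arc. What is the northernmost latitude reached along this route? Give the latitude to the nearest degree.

The great circle lies in the plane with unit normal n̂ = (p₁ × p₂)/|p₁ × p₂|.
Here n̂_z ≈ +0.143; the vertex latitude is φ_max = arccos|n̂_z| ≈ 81.8°.
Check via Clairaut: cos φ_max = |cos φ₁| · sin C = cos(54.0°)·sin(14.1°) ≈ 0.143, again giving ≈ 81.8°.

≈ 82°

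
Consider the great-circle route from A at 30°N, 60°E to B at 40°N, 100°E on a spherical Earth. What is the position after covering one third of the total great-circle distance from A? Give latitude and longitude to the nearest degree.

Convert each endpoint to a unit vector on the sphere (x = cos φ cos λ, y = cos φ sin λ, z = sin φ).
The central angle between the endpoints is δ = arccos(p₁·p₂) ≈ 0.592 rad (33.9°).
Interpolate at f = 1/3 with slerp weights a = sin((1−f)δ)/sin δ ≈ 0.689, b = sin(fδ)/sin δ ≈ 0.351.
p = a·p₁ + b·p₂ ≈ (0.252, 0.782, 0.570); φ = arcsin(p_z) ≈ 34.78°, λ = atan2(p_y, p_x) ≈ 72.16°.

≈ 35°N, 72°E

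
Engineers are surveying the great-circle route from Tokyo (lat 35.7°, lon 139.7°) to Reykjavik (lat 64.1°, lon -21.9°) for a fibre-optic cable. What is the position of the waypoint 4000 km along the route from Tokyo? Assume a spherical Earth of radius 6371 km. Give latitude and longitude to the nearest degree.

≈ lat 71°, lon 125°

Convert each endpoint to a unit vector on the sphere (x = cos φ cos λ, y = cos φ sin λ, z = sin φ).
The central angle between the endpoints is δ = arccos(p₁·p₂) ≈ 1.381 rad (79.1°). The total great-circle distance is δ·R ≈ 1.381 × 6371 ≈ 8800 km, so the target fraction is f = 4000/8800 ≈ 0.455.
Interpolate at f ≈ 0.455 with slerp weights a = sin((1−f)δ)/sin δ ≈ 0.697, b = sin(fδ)/sin δ ≈ 0.598.
p = a·p₁ + b·p₂ ≈ (-0.189, 0.268, 0.945); φ = arcsin(p_z) ≈ 70.83°, λ = atan2(p_y, p_x) ≈ 125.16°.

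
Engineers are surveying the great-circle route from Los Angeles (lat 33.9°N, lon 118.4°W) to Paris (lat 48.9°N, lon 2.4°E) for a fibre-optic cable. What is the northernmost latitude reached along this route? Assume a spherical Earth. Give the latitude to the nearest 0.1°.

≈ 61.7°N

The great circle lies in the plane with unit normal n̂ = (p₁ × p₂)/|p₁ × p₂|.
Here n̂_z ≈ +0.473; the vertex latitude is φ_max = arccos|n̂_z| ≈ 61.7°.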